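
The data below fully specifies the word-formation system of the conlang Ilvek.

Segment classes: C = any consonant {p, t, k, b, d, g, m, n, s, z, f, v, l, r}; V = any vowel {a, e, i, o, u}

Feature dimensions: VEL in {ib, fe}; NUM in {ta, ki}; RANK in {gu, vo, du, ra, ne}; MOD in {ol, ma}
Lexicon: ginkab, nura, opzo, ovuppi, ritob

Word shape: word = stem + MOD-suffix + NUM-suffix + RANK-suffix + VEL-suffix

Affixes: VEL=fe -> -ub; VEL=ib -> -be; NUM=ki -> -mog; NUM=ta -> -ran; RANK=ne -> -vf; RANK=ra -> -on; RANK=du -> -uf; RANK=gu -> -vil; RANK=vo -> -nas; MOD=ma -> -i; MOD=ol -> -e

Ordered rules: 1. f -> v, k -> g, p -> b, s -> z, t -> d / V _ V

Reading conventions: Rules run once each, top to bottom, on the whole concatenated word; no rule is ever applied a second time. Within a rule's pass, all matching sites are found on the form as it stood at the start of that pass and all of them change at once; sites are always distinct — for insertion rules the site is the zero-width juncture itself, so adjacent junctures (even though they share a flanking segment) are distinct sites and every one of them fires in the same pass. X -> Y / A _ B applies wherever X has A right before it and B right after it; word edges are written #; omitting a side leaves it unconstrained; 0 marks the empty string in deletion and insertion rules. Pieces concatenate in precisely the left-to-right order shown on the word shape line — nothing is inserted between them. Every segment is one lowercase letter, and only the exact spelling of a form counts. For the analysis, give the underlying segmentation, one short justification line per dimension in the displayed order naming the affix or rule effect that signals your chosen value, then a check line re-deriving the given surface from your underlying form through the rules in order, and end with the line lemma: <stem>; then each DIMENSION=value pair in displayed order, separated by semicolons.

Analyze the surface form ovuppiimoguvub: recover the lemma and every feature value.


underlying: ovuppi-i-mog-uf-ub
VEL=fe - signalled by the affix -ub
NUM=ki - signalled by the affix -mog
RANK=du - signalled by the affix -uf
MOD=ma - signalled by the affix -i
check: ovuppiimogufub -> ovuppiimoguvub
lemma: ovuppi; VEL=fe; NUM=ki; RANK=du; MOD=ma


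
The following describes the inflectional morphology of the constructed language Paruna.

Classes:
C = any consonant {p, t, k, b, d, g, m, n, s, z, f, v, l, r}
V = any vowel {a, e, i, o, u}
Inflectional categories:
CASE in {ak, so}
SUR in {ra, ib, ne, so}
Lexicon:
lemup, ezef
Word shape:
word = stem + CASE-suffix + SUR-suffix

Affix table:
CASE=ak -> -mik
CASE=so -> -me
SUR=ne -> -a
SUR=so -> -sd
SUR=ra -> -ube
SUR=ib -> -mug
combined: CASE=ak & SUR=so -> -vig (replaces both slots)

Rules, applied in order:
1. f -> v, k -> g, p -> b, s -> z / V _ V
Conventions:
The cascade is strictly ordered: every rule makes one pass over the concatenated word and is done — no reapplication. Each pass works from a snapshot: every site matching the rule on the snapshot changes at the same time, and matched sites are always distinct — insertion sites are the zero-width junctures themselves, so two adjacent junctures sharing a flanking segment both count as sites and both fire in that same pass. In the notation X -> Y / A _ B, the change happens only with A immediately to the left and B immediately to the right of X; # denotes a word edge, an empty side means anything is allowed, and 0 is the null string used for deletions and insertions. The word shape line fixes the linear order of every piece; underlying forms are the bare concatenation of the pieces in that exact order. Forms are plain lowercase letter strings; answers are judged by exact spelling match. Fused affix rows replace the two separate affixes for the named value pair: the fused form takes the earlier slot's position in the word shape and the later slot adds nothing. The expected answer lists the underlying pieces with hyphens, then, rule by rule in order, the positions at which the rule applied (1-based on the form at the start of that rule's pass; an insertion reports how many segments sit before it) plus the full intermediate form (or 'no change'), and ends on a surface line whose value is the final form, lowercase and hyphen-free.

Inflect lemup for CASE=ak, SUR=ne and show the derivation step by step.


underlying: lemup-mik-a
1. f -> v, k -> g, p -> b, s -> z / V _ V: fires at position(s) 8: lemupmiga
surface: lemupmiga


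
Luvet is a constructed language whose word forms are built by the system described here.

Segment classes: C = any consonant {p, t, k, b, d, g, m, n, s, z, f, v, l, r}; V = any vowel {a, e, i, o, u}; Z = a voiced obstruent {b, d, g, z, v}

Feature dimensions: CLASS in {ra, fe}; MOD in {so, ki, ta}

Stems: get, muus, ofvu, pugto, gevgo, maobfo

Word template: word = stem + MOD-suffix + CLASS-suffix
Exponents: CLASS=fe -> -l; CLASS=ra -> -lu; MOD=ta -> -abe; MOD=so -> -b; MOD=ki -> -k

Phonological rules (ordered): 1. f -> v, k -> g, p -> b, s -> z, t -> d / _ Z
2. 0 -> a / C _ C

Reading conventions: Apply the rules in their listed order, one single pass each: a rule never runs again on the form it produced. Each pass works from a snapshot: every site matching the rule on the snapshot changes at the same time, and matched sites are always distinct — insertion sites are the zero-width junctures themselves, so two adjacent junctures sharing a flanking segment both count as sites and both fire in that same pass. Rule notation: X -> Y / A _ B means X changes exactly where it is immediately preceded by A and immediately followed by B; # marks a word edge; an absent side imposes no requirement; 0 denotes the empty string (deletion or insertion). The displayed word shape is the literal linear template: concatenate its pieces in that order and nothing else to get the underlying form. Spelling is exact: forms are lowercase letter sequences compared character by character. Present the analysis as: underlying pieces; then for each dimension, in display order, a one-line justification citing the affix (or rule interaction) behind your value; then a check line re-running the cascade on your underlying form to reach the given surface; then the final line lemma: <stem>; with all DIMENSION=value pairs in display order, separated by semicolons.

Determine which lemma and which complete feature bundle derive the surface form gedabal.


underlying: get-b-l
CLASS=fe - signalled by the affix -l
MOD=so - signalled by the affix -b
check: getbl -> gedbl -> gedabal
lemma: get; CLASS=fe; MOD=so


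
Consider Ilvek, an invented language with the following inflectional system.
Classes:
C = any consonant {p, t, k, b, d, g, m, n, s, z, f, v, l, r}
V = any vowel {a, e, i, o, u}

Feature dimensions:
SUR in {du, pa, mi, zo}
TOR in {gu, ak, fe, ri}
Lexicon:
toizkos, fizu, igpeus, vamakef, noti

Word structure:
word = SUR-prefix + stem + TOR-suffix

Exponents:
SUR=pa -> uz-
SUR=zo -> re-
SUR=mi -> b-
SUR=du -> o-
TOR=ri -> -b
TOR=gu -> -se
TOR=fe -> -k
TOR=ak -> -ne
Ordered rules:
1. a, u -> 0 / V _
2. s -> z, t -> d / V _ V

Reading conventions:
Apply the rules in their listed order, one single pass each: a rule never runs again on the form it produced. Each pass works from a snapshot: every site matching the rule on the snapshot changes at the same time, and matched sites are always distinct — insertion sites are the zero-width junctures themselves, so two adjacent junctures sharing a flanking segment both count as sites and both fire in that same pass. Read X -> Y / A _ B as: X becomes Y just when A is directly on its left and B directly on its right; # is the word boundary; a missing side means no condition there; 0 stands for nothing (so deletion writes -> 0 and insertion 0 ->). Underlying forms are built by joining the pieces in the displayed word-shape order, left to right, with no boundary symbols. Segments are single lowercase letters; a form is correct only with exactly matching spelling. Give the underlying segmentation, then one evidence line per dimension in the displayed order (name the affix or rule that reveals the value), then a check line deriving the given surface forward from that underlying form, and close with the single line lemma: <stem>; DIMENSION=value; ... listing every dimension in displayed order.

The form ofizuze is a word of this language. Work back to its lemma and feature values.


underlying: o-fizu-se
SUR=du - signalled by the affix o-
TOR=gu - signalled by the affix -se
check: ofizuse -> ofizuse -> ofizuze
lemma: fizu; SUR=du; TOR=gu


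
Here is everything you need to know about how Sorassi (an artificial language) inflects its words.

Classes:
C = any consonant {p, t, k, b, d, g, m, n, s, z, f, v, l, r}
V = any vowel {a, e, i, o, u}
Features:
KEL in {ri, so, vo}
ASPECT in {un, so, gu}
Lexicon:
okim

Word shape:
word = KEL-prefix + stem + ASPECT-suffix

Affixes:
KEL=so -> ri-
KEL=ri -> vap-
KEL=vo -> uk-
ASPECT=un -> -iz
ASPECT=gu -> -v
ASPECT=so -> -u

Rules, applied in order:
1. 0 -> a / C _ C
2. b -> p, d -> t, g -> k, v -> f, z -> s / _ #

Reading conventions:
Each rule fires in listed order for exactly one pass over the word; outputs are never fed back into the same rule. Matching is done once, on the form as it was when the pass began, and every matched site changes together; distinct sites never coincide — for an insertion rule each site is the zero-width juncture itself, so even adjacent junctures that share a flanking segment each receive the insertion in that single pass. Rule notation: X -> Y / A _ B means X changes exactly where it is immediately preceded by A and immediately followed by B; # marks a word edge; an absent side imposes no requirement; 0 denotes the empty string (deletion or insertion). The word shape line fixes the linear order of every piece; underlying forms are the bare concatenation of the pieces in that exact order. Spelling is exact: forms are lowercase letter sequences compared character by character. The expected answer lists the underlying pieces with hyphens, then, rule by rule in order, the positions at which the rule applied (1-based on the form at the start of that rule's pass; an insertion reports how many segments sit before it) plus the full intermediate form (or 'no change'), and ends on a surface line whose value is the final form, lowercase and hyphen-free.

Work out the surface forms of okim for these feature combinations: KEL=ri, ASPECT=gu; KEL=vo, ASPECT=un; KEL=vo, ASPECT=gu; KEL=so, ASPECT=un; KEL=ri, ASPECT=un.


cell KEL=ri, ASPECT=gu:
underlying: vap-okim-v
1. 0 -> a / C _ C: inserts after position(s) 7: vapokimav
2. b -> p, d -> t, g -> k, v -> f, z -> s / _ #: fires at position(s) 9: vapokimaf
surface: vapokimaf

cell KEL=vo, ASPECT=un:
underlying: uk-okim-iz
1. 0 -> a / C _ C: no change
2. b -> p, d -> t, g -> k, v -> f, z -> s / _ #: fires at position(s) 8: ukokimis
surface: ukokimis

cell KEL=vo, ASPECT=gu:
underlying: uk-okim-v
1. 0 -> a / C _ C: inserts after position(s) 6: ukokimav
2. b -> p, d -> t, g -> k, v -> f, z -> s / _ #: fires at position(s) 8: ukokimaf
surface: ukokimaf

cell KEL=so, ASPECT=un:
underlying: ri-okim-iz
1. 0 -> a / C _ C: no change
2. b -> p, d -> t, g -> k, v -> f, z -> s / _ #: fires at position(s) 8: riokimis
surface: riokimis

cell KEL=ri, ASPECT=un:
underlying: vap-okim-iz
1. 0 -> a / C _ C: no change
2. b -> p, d -> t, g -> k, v -> f, z -> s / _ #: fires at position(s) 9: vapokimis
surface: vapokimis


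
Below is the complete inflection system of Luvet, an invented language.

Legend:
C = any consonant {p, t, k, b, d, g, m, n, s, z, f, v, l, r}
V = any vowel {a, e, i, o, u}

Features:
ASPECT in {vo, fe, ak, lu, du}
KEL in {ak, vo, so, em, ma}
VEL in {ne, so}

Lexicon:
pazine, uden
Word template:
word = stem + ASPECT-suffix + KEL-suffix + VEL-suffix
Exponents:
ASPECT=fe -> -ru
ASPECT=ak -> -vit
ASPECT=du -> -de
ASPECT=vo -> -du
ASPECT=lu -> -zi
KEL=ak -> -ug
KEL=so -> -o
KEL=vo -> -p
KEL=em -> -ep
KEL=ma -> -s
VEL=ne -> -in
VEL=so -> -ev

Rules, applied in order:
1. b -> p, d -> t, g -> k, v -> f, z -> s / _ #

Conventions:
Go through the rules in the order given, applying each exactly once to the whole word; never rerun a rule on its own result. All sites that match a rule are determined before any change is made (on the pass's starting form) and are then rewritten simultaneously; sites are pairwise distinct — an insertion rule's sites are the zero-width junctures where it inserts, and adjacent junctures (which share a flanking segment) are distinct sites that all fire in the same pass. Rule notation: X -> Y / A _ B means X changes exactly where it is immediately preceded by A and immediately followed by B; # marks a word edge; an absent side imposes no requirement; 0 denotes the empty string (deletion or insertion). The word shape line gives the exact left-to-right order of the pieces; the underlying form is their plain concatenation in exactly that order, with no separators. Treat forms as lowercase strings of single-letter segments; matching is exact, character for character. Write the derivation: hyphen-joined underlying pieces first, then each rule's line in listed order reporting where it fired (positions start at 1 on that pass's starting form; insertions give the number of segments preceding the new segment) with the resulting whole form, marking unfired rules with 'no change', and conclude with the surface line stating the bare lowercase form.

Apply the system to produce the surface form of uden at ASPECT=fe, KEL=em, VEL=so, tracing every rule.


underlying: uden-ru-ep-ev
1. b -> p, d -> t, g -> k, v -> f, z -> s / _ #: fires at position(s) 10: udenruepef
surface: udenruepef


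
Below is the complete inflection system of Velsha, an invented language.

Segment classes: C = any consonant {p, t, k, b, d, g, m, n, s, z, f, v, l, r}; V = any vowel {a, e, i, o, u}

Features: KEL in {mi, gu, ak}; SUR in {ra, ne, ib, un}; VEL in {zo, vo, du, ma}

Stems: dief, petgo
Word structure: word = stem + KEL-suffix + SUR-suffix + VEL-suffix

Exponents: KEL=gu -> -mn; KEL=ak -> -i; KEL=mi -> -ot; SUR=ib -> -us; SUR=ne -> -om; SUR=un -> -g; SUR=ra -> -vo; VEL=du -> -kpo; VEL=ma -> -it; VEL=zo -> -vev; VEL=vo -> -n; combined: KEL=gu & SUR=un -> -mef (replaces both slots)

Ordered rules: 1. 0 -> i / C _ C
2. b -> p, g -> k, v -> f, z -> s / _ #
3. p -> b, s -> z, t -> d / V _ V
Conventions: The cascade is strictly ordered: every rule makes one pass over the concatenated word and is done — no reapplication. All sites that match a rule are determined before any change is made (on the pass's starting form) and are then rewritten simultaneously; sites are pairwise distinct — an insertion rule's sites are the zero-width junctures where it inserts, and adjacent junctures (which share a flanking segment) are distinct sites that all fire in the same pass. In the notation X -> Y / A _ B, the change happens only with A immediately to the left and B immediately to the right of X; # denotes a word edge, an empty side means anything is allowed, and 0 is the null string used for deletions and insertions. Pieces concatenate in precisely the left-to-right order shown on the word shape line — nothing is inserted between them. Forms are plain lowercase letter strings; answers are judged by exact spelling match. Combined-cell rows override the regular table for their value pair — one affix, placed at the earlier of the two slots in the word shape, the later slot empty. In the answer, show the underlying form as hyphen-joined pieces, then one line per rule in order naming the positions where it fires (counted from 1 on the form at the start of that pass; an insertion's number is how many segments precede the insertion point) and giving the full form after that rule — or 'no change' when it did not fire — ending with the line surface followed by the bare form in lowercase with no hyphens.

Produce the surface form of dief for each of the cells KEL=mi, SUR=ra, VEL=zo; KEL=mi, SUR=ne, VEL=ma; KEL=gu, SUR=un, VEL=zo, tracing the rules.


cell KEL=mi, SUR=ra, VEL=zo:
underlying: dief-ot-vo-vev
1. 0 -> i / C _ C: inserts after position(s) 6: diefotivovev
2. b -> p, g -> k, v -> f, z -> s / _ #: fires at position(s) 12: diefotivovef
3. p -> b, s -> z, t -> d / V _ V: fires at position(s) 6: diefodivovef
surface: diefodivovef

cell KEL=mi, SUR=ne, VEL=ma:
underlying: dief-ot-om-it
1. 0 -> i / C _ C: no change
2. b -> p, g -> k, v -> f, z -> s / _ #: no change
3. p -> b, s -> z, t -> d / V _ V: fires at position(s) 6: diefodomit
surface: diefodomit

cell KEL=gu, SUR=un, VEL=zo:
underlying: dief-mef-vev
1. 0 -> i / C _ C: inserts after position(s) 4, 7: diefimefivev
2. b -> p, g -> k, v -> f, z -> s / _ #: fires at position(s) 12: diefimefivef
3. p -> b, s -> z, t -> d / V _ V: no change
surface: diefimefivef


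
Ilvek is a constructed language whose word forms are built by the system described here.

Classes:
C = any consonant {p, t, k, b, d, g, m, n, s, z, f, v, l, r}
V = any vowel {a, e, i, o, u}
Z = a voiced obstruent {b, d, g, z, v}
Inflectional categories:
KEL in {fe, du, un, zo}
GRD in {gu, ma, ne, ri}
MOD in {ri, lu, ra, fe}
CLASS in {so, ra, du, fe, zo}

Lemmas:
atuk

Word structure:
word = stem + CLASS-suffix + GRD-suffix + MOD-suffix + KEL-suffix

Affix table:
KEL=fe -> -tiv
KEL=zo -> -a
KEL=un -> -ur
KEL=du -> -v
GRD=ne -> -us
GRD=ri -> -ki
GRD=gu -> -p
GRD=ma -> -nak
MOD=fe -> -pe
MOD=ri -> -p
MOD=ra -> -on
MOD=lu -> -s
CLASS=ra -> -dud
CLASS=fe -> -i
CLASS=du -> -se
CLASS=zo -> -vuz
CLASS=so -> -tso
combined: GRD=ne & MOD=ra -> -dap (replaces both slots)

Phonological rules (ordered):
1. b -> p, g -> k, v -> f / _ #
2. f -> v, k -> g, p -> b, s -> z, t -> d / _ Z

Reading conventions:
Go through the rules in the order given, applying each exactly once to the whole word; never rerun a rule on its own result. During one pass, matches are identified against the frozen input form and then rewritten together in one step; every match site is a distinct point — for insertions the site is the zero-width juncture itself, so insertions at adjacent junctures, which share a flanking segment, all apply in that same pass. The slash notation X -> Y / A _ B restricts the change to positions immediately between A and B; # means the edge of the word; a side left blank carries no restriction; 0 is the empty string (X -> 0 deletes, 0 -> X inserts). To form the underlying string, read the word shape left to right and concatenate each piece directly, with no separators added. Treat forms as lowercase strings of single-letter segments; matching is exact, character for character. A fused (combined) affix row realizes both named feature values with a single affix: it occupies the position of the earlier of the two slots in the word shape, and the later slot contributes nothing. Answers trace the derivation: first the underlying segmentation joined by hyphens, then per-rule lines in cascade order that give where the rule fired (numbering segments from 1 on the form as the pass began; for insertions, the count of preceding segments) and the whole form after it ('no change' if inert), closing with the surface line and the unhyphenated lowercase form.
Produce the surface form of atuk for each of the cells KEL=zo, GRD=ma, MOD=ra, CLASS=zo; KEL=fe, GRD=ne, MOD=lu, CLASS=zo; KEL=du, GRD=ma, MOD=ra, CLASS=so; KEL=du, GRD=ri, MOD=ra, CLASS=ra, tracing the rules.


cell KEL=zo, GRD=ma, MOD=ra, CLASS=zo:
underlying: atuk-vuz-nak-on-a
1. b -> p, g -> k, v -> f / _ #: no change
2. f -> v, k -> g, p -> b, s -> z, t -> d / _ Z: fires at position(s) 4: atugvuznakona
surface: atugvuznakona

cell KEL=fe, GRD=ne, MOD=lu, CLASS=zo:
underlying: atuk-vuz-us-s-tiv
1. b -> p, g -> k, v -> f / _ #: fires at position(s) 13: atukvuzusstif
2. f -> v, k -> g, p -> b, s -> z, t -> d / _ Z: fires at position(s) 4: atugvuzusstif
surface: atugvuzusstif

cell KEL=du, GRD=ma, MOD=ra, CLASS=so:
underlying: atuk-tso-nak-on-v
1. b -> p, g -> k, v -> f / _ #: fires at position(s) 13: atuktsonakonf
2. f -> v, k -> g, p -> b, s -> z, t -> d / _ Z: no change
surface: atuktsonakonf

cell KEL=du, GRD=ri, MOD=ra, CLASS=ra:
underlying: atuk-dud-ki-on-v
1. b -> p, g -> k, v -> f / _ #: fires at position(s) 12: atukdudkionf
2. f -> v, k -> g, p -> b, s -> z, t -> d / _ Z: fires at position(s) 4: atugdudkionf
surface: atugdudkionf


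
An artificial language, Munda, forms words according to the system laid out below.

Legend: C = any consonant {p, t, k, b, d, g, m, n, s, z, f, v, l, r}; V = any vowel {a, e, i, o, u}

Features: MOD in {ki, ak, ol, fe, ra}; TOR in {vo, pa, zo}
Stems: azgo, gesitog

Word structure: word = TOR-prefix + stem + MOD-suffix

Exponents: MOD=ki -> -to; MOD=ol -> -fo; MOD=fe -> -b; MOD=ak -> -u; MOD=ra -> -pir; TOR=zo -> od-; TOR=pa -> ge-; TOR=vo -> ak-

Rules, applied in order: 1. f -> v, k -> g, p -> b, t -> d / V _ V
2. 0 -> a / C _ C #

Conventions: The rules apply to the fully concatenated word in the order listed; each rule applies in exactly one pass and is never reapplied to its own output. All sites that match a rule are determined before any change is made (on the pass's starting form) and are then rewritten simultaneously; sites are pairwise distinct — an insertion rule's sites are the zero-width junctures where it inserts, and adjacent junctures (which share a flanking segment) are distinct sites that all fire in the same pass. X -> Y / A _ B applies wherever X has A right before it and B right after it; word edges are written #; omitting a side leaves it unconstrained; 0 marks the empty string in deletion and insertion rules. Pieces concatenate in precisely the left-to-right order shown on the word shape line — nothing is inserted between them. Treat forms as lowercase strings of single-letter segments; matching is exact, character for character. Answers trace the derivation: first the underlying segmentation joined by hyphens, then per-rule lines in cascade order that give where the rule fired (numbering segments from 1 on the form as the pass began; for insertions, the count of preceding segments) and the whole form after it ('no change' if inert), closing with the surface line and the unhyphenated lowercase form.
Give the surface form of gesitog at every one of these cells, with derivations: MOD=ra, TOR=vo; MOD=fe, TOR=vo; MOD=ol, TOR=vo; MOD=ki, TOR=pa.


cell MOD=ra, TOR=vo:
underlying: ak-gesitog-pir
1. f -> v, k -> g, p -> b, t -> d / V _ V: fires at position(s) 7: akgesidogpir
2. 0 -> a / C _ C #: no change
surface: akgesidogpir

cell MOD=fe, TOR=vo:
underlying: ak-gesitog-b
1. f -> v, k -> g, p -> b, t -> d / V _ V: fires at position(s) 7: akgesidogb
2. 0 -> a / C _ C #: inserts after position(s) 9: akgesidogab
surface: akgesidogab

cell MOD=ol, TOR=vo:
underlying: ak-gesitog-fo
1. f -> v, k -> g, p -> b, t -> d / V _ V: fires at position(s) 7: akgesidogfo
2. 0 -> a / C _ C #: no change
surface: akgesidogfo

cell MOD=ki, TOR=pa:
underlying: ge-gesitog-to
1. f -> v, k -> g, p -> b, t -> d / V _ V: fires at position(s) 7: gegesidogto
2. 0 -> a / C _ C #: no change
surface: gegesidogto


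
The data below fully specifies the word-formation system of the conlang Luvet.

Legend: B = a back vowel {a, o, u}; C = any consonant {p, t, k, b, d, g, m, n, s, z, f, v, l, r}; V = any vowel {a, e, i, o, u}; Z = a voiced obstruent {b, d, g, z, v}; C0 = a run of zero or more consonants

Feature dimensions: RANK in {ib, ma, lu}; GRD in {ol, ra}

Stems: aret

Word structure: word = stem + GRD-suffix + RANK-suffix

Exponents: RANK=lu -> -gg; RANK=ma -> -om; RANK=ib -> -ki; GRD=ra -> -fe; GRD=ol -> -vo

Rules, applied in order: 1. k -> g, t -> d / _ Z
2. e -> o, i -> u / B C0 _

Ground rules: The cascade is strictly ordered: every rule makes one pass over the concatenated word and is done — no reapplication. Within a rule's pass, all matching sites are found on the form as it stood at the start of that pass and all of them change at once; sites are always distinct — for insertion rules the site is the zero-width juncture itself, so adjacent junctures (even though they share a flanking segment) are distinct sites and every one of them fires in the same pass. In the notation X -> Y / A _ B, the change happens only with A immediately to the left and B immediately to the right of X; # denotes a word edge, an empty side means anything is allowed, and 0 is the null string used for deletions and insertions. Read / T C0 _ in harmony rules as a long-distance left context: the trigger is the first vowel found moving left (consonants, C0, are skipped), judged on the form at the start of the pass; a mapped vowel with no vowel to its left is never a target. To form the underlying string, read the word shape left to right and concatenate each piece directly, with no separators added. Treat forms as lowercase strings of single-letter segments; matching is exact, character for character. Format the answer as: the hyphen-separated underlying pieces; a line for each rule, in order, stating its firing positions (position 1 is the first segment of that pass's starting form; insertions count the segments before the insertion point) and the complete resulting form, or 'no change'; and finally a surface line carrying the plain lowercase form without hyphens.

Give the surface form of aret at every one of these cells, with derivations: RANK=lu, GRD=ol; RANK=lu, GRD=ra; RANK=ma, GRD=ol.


cell RANK=lu, GRD=ol:
underlying: aret-vo-gg
1. k -> g, t -> d / _ Z: fires at position(s) 4: aredvogg
2. e -> o, i -> u / B C0 _: fires at position(s) 3: arodvogg
surface: arodvogg

cell RANK=lu, GRD=ra:
underlying: aret-fe-gg
1. k -> g, t -> d / _ Z: no change
2. e -> o, i -> u / B C0 _: fires at position(s) 3: arotfegg
surface: arotfegg

cell RANK=ma, GRD=ol:
underlying: aret-vo-om
1. k -> g, t -> d / _ Z: fires at position(s) 4: aredvoom
2. e -> o, i -> u / B C0 _: fires at position(s) 3: arodvoom
surface: arodvoom


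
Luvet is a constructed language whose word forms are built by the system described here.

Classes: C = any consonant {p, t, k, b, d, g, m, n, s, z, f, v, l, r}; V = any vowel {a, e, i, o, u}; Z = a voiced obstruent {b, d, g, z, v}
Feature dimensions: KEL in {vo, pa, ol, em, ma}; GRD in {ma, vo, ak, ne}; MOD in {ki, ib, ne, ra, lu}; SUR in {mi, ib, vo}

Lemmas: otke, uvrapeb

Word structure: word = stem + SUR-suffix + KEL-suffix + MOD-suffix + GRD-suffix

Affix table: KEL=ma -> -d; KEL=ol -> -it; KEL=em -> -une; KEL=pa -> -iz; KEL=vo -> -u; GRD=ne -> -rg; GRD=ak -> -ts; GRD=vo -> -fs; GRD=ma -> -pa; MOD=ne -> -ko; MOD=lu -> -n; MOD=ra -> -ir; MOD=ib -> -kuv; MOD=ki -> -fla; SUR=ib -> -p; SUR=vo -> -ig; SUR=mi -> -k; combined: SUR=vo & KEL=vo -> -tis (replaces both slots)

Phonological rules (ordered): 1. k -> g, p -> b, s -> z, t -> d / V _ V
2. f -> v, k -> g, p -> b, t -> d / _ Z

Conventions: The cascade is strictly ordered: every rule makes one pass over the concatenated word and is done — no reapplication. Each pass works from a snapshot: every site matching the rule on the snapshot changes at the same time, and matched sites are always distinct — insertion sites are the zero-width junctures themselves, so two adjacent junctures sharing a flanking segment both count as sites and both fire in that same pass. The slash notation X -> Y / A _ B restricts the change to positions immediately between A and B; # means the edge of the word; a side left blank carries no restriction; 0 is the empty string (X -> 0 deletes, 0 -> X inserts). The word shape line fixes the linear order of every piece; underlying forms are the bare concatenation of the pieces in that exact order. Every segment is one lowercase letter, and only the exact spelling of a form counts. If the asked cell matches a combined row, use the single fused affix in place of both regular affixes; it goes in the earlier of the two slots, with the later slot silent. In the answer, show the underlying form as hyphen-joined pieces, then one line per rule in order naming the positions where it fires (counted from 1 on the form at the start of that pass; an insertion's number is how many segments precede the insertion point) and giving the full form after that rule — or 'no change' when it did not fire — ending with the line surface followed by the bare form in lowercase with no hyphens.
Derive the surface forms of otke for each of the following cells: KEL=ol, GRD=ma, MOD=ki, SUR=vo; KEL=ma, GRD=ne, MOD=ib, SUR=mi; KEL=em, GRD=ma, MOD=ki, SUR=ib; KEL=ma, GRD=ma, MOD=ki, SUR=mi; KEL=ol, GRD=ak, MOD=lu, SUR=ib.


cell KEL=ol, GRD=ma, MOD=ki, SUR=vo:
underlying: otke-ig-it-fla-pa
1. k -> g, p -> b, s -> z, t -> d / V _ V: fires at position(s) 12: otkeigitflaba
2. f -> v, k -> g, p -> b, t -> d / _ Z: no change
surface: otkeigitflaba

cell KEL=ma, GRD=ne, MOD=ib, SUR=mi:
underlying: otke-k-d-kuv-rg
1. k -> g, p -> b, s -> z, t -> d / V _ V: no change
2. f -> v, k -> g, p -> b, t -> d / _ Z: fires at position(s) 5: otkegdkuvrg
surface: otkegdkuvrg

cell KEL=em, GRD=ma, MOD=ki, SUR=ib:
underlying: otke-p-une-fla-pa
1. k -> g, p -> b, s -> z, t -> d / V _ V: fires at position(s) 5, 12: otkebuneflaba
2. f -> v, k -> g, p -> b, t -> d / _ Z: no change
surface: otkebuneflaba

cell KEL=ma, GRD=ma, MOD=ki, SUR=mi:
underlying: otke-k-d-fla-pa
1. k -> g, p -> b, s -> z, t -> d / V _ V: fires at position(s) 10: otkekdflaba
2. f -> v, k -> g, p -> b, t -> d / _ Z: fires at position(s) 5: otkegdflaba
surface: otkegdflaba

cell KEL=ol, GRD=ak, MOD=lu, SUR=ib:
underlying: otke-p-it-n-ts
1. k -> g, p -> b, s -> z, t -> d / V _ V: fires at position(s) 5: otkebitnts
2. f -> v, k -> g, p -> b, t -> d / _ Z: no change
surface: otkebitnts


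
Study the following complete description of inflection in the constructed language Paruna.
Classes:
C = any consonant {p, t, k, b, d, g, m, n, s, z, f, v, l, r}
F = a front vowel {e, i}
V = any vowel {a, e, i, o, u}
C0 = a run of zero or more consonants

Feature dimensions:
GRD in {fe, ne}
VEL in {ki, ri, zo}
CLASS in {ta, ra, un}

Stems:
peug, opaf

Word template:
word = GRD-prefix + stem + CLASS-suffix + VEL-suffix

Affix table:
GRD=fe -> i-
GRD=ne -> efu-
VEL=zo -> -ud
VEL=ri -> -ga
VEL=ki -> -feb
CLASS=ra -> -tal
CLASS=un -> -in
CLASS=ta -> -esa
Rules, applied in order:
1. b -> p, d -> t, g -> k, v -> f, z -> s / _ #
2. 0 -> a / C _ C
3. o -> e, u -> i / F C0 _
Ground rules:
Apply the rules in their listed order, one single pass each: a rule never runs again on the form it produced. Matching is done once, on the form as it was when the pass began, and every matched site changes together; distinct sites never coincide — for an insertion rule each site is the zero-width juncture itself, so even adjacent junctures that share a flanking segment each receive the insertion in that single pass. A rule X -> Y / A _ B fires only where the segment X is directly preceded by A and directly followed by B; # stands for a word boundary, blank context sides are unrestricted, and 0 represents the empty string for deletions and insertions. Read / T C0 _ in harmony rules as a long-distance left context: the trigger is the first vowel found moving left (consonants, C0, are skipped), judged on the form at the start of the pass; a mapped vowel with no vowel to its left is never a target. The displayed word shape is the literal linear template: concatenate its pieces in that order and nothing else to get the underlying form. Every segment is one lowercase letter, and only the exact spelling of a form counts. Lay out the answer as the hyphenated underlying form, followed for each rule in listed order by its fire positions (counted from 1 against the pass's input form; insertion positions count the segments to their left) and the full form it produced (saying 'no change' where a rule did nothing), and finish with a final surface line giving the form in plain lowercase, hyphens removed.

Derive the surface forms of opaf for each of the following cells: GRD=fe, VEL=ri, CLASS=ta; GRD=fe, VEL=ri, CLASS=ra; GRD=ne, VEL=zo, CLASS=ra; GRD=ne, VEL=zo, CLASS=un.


cell GRD=fe, VEL=ri, CLASS=ta:
underlying: i-opaf-esa-ga
1. b -> p, d -> t, g -> k, v -> f, z -> s / _ #: no change
2. 0 -> a / C _ C: no change
3. o -> e, u -> i / F C0 _: fires at position(s) 2: iepafesaga
surface: iepafesaga

cell GRD=fe, VEL=ri, CLASS=ra:
underlying: i-opaf-tal-ga
1. b -> p, d -> t, g -> k, v -> f, z -> s / _ #: no change
2. 0 -> a / C _ C: inserts after position(s) 5, 8: iopafatalaga
3. o -> e, u -> i / F C0 _: fires at position(s) 2: iepafatalaga
surface: iepafatalaga

cell GRD=ne, VEL=zo, CLASS=ra:
underlying: efu-opaf-tal-ud
1. b -> p, d -> t, g -> k, v -> f, z -> s / _ #: fires at position(s) 12: efuopaftalut
2. 0 -> a / C _ C: inserts after position(s) 7: efuopafatalut
3. o -> e, u -> i / F C0 _: fires at position(s) 3: efiopafatalut
surface: efiopafatalut

cell GRD=ne, VEL=zo, CLASS=un:
underlying: efu-opaf-in-ud
1. b -> p, d -> t, g -> k, v -> f, z -> s / _ #: fires at position(s) 11: efuopafinut
2. 0 -> a / C _ C: no change
3. o -> e, u -> i / F C0 _: fires at position(s) 3, 10: efiopafinit
surface: efiopafinit


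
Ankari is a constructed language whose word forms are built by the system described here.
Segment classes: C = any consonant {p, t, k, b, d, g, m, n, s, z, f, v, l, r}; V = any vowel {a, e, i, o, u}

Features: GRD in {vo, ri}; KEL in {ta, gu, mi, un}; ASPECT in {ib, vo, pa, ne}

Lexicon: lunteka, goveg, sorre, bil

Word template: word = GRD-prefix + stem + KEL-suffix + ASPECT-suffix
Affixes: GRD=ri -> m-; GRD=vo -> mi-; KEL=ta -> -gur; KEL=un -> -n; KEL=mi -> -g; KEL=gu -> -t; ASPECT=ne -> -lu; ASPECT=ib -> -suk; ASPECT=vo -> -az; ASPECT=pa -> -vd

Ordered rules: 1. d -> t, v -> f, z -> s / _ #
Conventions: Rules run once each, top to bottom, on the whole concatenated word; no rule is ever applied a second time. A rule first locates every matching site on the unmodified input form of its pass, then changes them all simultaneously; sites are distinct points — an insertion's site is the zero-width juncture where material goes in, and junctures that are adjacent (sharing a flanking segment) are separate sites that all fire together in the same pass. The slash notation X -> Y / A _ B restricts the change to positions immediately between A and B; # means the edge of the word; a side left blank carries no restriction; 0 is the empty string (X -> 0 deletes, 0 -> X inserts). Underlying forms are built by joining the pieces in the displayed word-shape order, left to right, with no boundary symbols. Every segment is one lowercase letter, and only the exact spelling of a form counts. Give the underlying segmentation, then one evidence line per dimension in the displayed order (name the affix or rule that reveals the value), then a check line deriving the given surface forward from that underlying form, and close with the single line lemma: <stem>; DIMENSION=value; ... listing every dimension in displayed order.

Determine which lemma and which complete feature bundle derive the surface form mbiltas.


underlying: m-bil-t-az
GRD=ri - signalled by the affix m-
KEL=gu - signalled by the affix -t
ASPECT=vo - signalled by the affix -az
check: mbiltaz -> mbiltas
lemma: bil; GRD=ri; KEL=gu; ASPECT=vo


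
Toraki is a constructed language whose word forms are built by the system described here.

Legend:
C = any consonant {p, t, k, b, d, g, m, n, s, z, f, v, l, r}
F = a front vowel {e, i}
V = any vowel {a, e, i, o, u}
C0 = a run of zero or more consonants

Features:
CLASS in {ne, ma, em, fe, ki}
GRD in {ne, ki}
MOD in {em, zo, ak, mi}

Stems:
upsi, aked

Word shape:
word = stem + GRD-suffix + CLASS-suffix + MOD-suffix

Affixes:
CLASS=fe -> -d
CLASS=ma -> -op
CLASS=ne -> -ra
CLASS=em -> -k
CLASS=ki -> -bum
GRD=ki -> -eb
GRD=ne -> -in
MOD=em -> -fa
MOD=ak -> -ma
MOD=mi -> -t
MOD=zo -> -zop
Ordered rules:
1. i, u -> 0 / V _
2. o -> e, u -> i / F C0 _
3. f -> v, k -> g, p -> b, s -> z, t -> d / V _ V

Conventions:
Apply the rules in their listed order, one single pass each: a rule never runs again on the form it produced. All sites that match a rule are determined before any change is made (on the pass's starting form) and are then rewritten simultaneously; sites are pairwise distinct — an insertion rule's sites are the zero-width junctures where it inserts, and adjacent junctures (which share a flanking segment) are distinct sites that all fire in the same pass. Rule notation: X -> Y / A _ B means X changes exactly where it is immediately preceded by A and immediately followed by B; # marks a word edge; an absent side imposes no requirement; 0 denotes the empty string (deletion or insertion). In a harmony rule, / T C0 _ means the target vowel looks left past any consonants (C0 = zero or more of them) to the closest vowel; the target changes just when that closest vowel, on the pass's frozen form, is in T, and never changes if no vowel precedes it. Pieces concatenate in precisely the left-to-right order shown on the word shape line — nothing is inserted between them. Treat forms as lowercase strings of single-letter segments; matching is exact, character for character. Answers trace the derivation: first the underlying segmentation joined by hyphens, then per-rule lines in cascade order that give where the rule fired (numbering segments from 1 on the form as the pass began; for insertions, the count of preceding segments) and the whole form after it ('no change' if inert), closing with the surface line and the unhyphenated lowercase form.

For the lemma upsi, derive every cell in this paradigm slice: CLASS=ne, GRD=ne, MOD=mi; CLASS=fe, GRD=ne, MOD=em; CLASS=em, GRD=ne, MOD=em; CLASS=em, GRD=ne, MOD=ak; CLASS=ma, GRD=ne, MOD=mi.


cell CLASS=ne, GRD=ne, MOD=mi:
underlying: upsi-in-ra-t
1. i, u -> 0 / V _: fires at position(s) 5: upsinrat
2. o -> e, u -> i / F C0 _: no change
3. f -> v, k -> g, p -> b, s -> z, t -> d / V _ V: no change
surface: upsinrat

cell CLASS=fe, GRD=ne, MOD=em:
underlying: upsi-in-d-fa
1. i, u -> 0 / V _: fires at position(s) 5: upsindfa
2. o -> e, u -> i / F C0 _: no change
3. f -> v, k -> g, p -> b, s -> z, t -> d / V _ V: no change
surface: upsindfa

cell CLASS=em, GRD=ne, MOD=em:
underlying: upsi-in-k-fa
1. i, u -> 0 / V _: fires at position(s) 5: upsinkfa
2. o -> e, u -> i / F C0 _: no change
3. f -> v, k -> g, p -> b, s -> z, t -> d / V _ V: no change
surface: upsinkfa

cell CLASS=em, GRD=ne, MOD=ak:
underlying: upsi-in-k-ma
1. i, u -> 0 / V _: fires at position(s) 5: upsinkma
2. o -> e, u -> i / F C0 _: no change
3. f -> v, k -> g, p -> b, s -> z, t -> d / V _ V: no change
surface: upsinkma

cell CLASS=ma, GRD=ne, MOD=mi:
underlying: upsi-in-op-t
1. i, u -> 0 / V _: fires at position(s) 5: upsinopt
2. o -> e, u -> i / F C0 _: fires at position(s) 6: upsinept
3. f -> v, k -> g, p -> b, s -> z, t -> d / V _ V: no change
surface: upsinept


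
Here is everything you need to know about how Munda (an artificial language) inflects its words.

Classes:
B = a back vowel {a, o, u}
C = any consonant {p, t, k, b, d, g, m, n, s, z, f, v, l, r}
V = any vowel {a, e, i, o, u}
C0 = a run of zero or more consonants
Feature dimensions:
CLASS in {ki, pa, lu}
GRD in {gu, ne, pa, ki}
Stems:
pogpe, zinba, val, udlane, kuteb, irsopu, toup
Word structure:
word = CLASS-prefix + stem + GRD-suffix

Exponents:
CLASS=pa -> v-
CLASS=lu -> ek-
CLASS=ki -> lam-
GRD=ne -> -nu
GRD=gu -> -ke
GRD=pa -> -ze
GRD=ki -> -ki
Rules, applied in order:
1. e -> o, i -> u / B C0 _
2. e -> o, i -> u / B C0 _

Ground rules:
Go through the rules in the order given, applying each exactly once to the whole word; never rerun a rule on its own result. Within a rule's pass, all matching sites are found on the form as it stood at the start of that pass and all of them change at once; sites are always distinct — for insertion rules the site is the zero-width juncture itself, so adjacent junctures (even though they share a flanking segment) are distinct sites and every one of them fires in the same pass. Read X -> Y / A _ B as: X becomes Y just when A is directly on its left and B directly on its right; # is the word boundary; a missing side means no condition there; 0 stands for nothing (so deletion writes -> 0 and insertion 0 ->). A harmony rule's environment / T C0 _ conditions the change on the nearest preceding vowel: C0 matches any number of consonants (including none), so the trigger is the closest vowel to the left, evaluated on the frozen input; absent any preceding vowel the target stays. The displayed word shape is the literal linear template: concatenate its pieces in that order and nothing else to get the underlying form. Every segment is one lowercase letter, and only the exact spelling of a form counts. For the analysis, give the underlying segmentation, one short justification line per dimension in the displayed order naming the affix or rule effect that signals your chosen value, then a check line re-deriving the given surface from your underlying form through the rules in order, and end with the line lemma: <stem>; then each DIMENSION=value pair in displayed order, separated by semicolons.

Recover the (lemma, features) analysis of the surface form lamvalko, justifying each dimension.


underlying: lam-val-ke
CLASS=ki - signalled by the affix lam-
GRD=gu - signalled by the affix -ke
check: lamvalke -> lamvalko -> lamvalko
lemma: val; CLASS=ki; GRD=gu
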